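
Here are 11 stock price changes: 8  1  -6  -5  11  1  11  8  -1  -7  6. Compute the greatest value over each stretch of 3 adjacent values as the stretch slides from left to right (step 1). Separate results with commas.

8 1 -6 → max 8
1 -6 -5 → max 1
-6 -5 11 → max 11
-5 11 1 → max 11
11 1 11 → max 11
1 11 8 → max 11
11 8 -1 → max 11
8 -1 -7 → max 8
-1 -7 6 → max 6

8, 1, 11, 11, 11, 11, 11, 8, 6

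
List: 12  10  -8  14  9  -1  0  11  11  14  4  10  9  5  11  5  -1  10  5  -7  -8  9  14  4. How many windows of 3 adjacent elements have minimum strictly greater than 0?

8

12 10 -8 → min -8
10 -8 14 → min -8
-8 14 9 → min -8
14 9 -1 → min -1
9 -1 0 → min -1
-1 0 11 → min -1
0 11 11 → min 0
11 11 14 → min 11  > 0 ✓
11 14 4 → min 4  > 0 ✓
14 4 10 → min 4  > 0 ✓
4 10 9 → min 4  > 0 ✓
10 9 5 → min 5  > 0 ✓
9 5 11 → min 5  > 0 ✓
5 11 5 → min 5  > 0 ✓
11 5 -1 → min -1
5 -1 10 → min -1
-1 10 5 → min -1
10 5 -7 → min -7
5 -7 -8 → min -8
-7 -8 9 → min -8
-8 9 14 → min -8
9 14 4 → min 4  > 0 ✓
8 windows satisfy the condition.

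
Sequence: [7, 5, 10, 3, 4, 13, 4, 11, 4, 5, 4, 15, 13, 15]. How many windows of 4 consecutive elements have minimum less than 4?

(7, 5, 10, 3) → min 3  < 4 ✓
(5, 10, 3, 4) → min 3  < 4 ✓
(10, 3, 4, 13) → min 3  < 4 ✓
(3, 4, 13, 4) → min 3  < 4 ✓
(4, 13, 4, 11) → min 4
(13, 4, 11, 4) → min 4
(4, 11, 4, 5) → min 4
(11, 4, 5, 4) → min 4
(4, 5, 4, 15) → min 4
(5, 4, 15, 13) → min 4
(4, 15, 13, 15) → min 4
4 windows satisfy the condition.

4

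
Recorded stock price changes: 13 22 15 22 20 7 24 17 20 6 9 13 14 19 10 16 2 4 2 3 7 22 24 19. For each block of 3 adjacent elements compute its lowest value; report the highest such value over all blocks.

Window mins for each of the 22 positions:
(13, 22, 15) → min 13
(22, 15, 22) → min 15
(15, 22, 20) → min 15
(22, 20, 7) → min 7
(20, 7, 24) → min 7
(7, 24, 17) → min 7
(24, 17, 20) → min 17
(17, 20, 6) → min 6
(20, 6, 9) → min 6
(6, 9, 13) → min 6
(9, 13, 14) → min 9
(13, 14, 19) → min 13
(14, 19, 10) → min 10
(19, 10, 16) → min 10
(10, 16, 2) → min 2
(16, 2, 4) → min 2
(2, 4, 2) → min 2
(4, 2, 3) → min 2
(2, 3, 7) → min 2
(3, 7, 22) → min 3
(7, 22, 24) → min 7
(22, 24, 19) → min 19
Highest of these is 19.

19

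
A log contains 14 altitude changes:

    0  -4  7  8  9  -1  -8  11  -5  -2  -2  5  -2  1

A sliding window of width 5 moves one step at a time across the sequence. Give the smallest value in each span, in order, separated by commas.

-4, -4, -8, -8, -8, -8, -8, -5, -5, -2

(0, -4, 7, 8, 9) → min -4
(-4, 7, 8, 9, -1) → min -4
(7, 8, 9, -1, -8) → min -8
(8, 9, -1, -8, 11) → min -8
(9, -1, -8, 11, -5) → min -8
(-1, -8, 11, -5, -2) → min -8
(-8, 11, -5, -2, -2) → min -8
(11, -5, -2, -2, 5) → min -5
(-5, -2, -2, 5, -2) → min -5
(-2, -2, 5, -2, 1) → min -2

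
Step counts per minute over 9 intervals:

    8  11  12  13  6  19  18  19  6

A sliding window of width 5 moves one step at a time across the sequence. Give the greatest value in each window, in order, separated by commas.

(8, 11, 12, 13, 6) → max 13
(11, 12, 13, 6, 19) → max 19
(12, 13, 6, 19, 18) → max 19
(13, 6, 19, 18, 19) → max 19
(6, 19, 18, 19, 6) → max 19

13, 19, 19, 19, 19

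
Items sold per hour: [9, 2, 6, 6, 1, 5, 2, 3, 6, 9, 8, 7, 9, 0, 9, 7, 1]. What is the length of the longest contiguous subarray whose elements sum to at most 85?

→ 9: sum 9, len 1
→ 2: sum 11, len 2
→ 6: sum 17, len 3
→ 6: sum 23, len 4
→ 1: sum 24, len 5
→ 5: sum 29, len 6
→ 2: sum 31, len 7
→ 3: sum 34, len 8
→ 6: sum 40, len 9
→ 9: sum 49, len 10
→ 8: sum 57, len 11
→ 7: sum 64, len 12
→ 9: sum 73, len 13
→ 0: sum 73, len 14
→ 9: sum 82, len 15
→ 7 (dropped 9): sum 80, len 15
→ 1: sum 81, len 16
Longest length seen: 16.

16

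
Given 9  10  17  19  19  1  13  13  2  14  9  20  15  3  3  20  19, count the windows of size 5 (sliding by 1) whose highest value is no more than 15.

2

9 10 17 19 19 → max 19
10 17 19 19 1 → max 19
17 19 19 1 13 → max 19
19 19 1 13 13 → max 19
19 1 13 13 2 → max 19
1 13 13 2 14 → max 14  ≤ 15 ✓
13 13 2 14 9 → max 14  ≤ 15 ✓
13 2 14 9 20 → max 20
2 14 9 20 15 → max 20
14 9 20 15 3 → max 20
9 20 15 3 3 → max 20
20 15 3 3 20 → max 20
15 3 3 20 19 → max 20
2 windows satisfy the condition.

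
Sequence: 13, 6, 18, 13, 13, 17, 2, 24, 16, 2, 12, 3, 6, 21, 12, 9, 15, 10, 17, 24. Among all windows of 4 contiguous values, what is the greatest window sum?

13 6 18 13 → sum 50
6 18 13 13 → sum 50
18 13 13 17 → sum 61
13 13 17 2 → sum 45
13 17 2 24 → sum 56
17 2 24 16 → sum 59
2 24 16 2 → sum 44
24 16 2 12 → sum 54
16 2 12 3 → sum 33
2 12 3 6 → sum 23
12 3 6 21 → sum 42
3 6 21 12 → sum 42
6 21 12 9 → sum 48
21 12 9 15 → sum 57
12 9 15 10 → sum 46
9 15 10 17 → sum 51
15 10 17 24 → sum 66
Greatest of these is 66.

66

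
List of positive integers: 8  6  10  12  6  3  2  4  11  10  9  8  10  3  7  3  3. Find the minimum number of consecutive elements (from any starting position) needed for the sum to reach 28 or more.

Extend right; whenever the sum reaches 28, record the length and shrink from the left:
add 8: running sum 8 < 28
add 6: running sum 14 < 28
add 10: running sum 24 < 28
end 3: [6, 10, 12] sum 28, len 3
end 4: [10, 12, 6] sum 28, len 3
end 5: [10, 12, 6, 3] sum 31, len 4
end 6: [10, 12, 6, 3, 2] sum 33, len 5
end 7: [10, 12, 6, 3, 2, 4] sum 37, len 6
end 8: [12, 6, 3, 2, 4, 11] sum 38, len 6
end 9: [3, 2, 4, 11, 10] sum 30, len 5
end 10: [11, 10, 9] sum 30, len 3
end 11: [11, 10, 9, 8] sum 38, len 4
end 12: [10, 9, 8, 10] sum 37, len 4
end 13: [9, 8, 10, 3] sum 30, len 4
end 14: [8, 10, 3, 7] sum 28, len 4
end 15: [8, 10, 3, 7, 3] sum 31, len 5
end 16: [8, 10, 3, 7, 3, 3] sum 34, len 6
Shortest qualifying length: 3.

3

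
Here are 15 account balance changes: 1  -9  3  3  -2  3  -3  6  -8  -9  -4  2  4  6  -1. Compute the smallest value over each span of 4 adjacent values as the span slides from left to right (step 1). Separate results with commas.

(1, -9, 3, 3) → min -9
(-9, 3, 3, -2) → min -9
(3, 3, -2, 3) → min -2
(3, -2, 3, -3) → min -3
(-2, 3, -3, 6) → min -3
(3, -3, 6, -8) → min -8
(-3, 6, -8, -9) → min -9
(6, -8, -9, -4) → min -9
(-8, -9, -4, 2) → min -9
(-9, -4, 2, 4) → min -9
(-4, 2, 4, 6) → min -4
(2, 4, 6, -1) → min -1

-9, -9, -2, -3, -3, -8, -9, -9, -9, -9, -4, -1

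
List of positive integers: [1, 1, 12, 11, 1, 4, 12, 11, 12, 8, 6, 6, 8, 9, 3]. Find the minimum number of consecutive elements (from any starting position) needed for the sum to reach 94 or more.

Extend right; whenever the sum reaches 94, record the length and shrink from the left:
add 1: running sum 1 < 94
add 1: running sum 2 < 94
add 12: running sum 14 < 94
add 11: running sum 25 < 94
add 1: running sum 26 < 94
add 4: running sum 30 < 94
add 12: running sum 42 < 94
add 11: running sum 53 < 94
add 12: running sum 65 < 94
add 8: running sum 73 < 94
add 6: running sum 79 < 94
add 6: running sum 85 < 94
add 8: running sum 93 < 94
add 9: shortest ending here [12, 11, 1, 4, 12, 11, 12, 8, 6, 6, 8, 9] sum 100, len 12
add 3: shortest ending here [12, 11, 1, 4, 12, 11, 12, 8, 6, 6, 8, 9, 3] sum 103, len 13
Shortest qualifying length: 12.

12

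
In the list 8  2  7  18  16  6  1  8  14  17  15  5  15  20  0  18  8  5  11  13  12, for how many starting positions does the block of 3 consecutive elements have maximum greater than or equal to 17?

11

[8, 2, 7] → max 8
[2, 7, 18] → max 18  ≥ 17 ✓
[7, 18, 16] → max 18  ≥ 17 ✓
[18, 16, 6] → max 18  ≥ 17 ✓
[16, 6, 1] → max 16
[6, 1, 8] → max 8
[1, 8, 14] → max 14
[8, 14, 17] → max 17  ≥ 17 ✓
[14, 17, 15] → max 17  ≥ 17 ✓
[17, 15, 5] → max 17  ≥ 17 ✓
[15, 5, 15] → max 15
[5, 15, 20] → max 20  ≥ 17 ✓
[15, 20, 0] → max 20  ≥ 17 ✓
[20, 0, 18] → max 20  ≥ 17 ✓
[0, 18, 8] → max 18  ≥ 17 ✓
[18, 8, 5] → max 18  ≥ 17 ✓
[8, 5, 11] → max 11
[5, 11, 13] → max 13
[11, 13, 12] → max 13
11 windows satisfy the condition.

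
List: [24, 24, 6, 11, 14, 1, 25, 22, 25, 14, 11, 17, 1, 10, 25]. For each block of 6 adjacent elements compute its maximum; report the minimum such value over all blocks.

24 24 6 11 14 1 → max 24
24 6 11 14 1 25 → max 25
6 11 14 1 25 22 → max 25
11 14 1 25 22 25 → max 25
14 1 25 22 25 14 → max 25
1 25 22 25 14 11 → max 25
25 22 25 14 11 17 → max 25
22 25 14 11 17 1 → max 25
25 14 11 17 1 10 → max 25
14 11 17 1 10 25 → max 25
Minimum of these is 24.

24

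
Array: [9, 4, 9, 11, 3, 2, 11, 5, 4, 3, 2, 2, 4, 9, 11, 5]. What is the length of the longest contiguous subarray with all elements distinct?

[9] len 1
[9, 4] len 2
[4, 9] len 2
[4, 9, 11] len 3
[4, 9, 11, 3] len 4
[4, 9, 11, 3, 2] len 5
[3, 2, 11] len 3
[3, 2, 11, 5] len 4
[3, 2, 11, 5, 4] len 5
[2, 11, 5, 4, 3] len 5
[11, 5, 4, 3, 2] len 5
[2] len 1
[2, 4] len 2
[2, 4, 9] len 3
[2, 4, 9, 11] len 4
[2, 4, 9, 11, 5] len 5
Longest all-distinct length: 5.

5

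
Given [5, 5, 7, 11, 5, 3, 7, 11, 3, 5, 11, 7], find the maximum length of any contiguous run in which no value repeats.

add 5: [5] len 1
add 5 (repeat 5, move left end past it): [5] len 1
add 7: [5, 7] len 2
add 11: [5, 7, 11] len 3
add 5 (repeat 5, move left end past it): [7, 11, 5] len 3
add 3: [7, 11, 5, 3] len 4
add 7 (repeat 7, move left end past it): [11, 5, 3, 7] len 4
add 11 (repeat 11, move left end past it): [5, 3, 7, 11] len 4
add 3 (repeat 3, move left end past it): [7, 11, 3] len 3
add 5: [7, 11, 3, 5] len 4
add 11 (repeat 11, move left end past it): [3, 5, 11] len 3
add 7: [3, 5, 11, 7] len 4
Longest all-distinct length: 4.

4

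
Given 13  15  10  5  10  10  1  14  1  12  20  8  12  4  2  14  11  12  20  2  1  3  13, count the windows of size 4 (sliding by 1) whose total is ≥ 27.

15

[13, 15, 10, 5] → sum 43  ≥ 27 ✓
[15, 10, 5, 10] → sum 40  ≥ 27 ✓
[10, 5, 10, 10] → sum 35  ≥ 27 ✓
[5, 10, 10, 1] → sum 26
[10, 10, 1, 14] → sum 35  ≥ 27 ✓
[10, 1, 14, 1] → sum 26
[1, 14, 1, 12] → sum 28  ≥ 27 ✓
[14, 1, 12, 20] → sum 47  ≥ 27 ✓
[1, 12, 20, 8] → sum 41  ≥ 27 ✓
[12, 20, 8, 12] → sum 52  ≥ 27 ✓
[20, 8, 12, 4] → sum 44  ≥ 27 ✓
[8, 12, 4, 2] → sum 26
[12, 4, 2, 14] → sum 32  ≥ 27 ✓
[4, 2, 14, 11] → sum 31  ≥ 27 ✓
[2, 14, 11, 12] → sum 39  ≥ 27 ✓
[14, 11, 12, 20] → sum 57  ≥ 27 ✓
[11, 12, 20, 2] → sum 45  ≥ 27 ✓
[12, 20, 2, 1] → sum 35  ≥ 27 ✓
[20, 2, 1, 3] → sum 26
[2, 1, 3, 13] → sum 19
15 windows satisfy the condition.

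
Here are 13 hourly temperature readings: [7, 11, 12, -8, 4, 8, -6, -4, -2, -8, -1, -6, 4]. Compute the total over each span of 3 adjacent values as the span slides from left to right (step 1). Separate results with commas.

7 11 12 → sum 30
11 12 -8 → sum 15
12 -8 4 → sum 8
-8 4 8 → sum 4
4 8 -6 → sum 6
8 -6 -4 → sum -2
-6 -4 -2 → sum -12
-4 -2 -8 → sum -14
-2 -8 -1 → sum -11
-8 -1 -6 → sum -15
-1 -6 4 → sum -3

30, 15, 8, 4, 6, -2, -12, -14, -11, -15, -3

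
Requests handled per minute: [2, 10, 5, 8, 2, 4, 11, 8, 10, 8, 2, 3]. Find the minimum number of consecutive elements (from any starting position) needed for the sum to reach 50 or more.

Extend right; whenever the sum reaches 50, record the length and shrink from the left:
add 2: running sum 2 < 50
add 10: running sum 12 < 50
add 5: running sum 17 < 50
add 8: running sum 25 < 50
add 2: running sum 27 < 50
add 4: running sum 31 < 50
add 11: running sum 42 < 50
add 8: shortest ending here [2, 10, 5, 8, 2, 4, 11, 8] sum 50, len 8
add 10: shortest ending here [10, 5, 8, 2, 4, 11, 8, 10] sum 58, len 8
add 8: shortest ending here [8, 2, 4, 11, 8, 10, 8] sum 51, len 7
add 2: shortest ending here [8, 2, 4, 11, 8, 10, 8, 2] sum 53, len 8
add 3: shortest ending here [8, 2, 4, 11, 8, 10, 8, 2, 3] sum 56, len 9
Shortest qualifying length: 7.

7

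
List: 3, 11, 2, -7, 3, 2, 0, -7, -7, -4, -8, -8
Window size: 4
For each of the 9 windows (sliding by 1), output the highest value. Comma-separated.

11, 11, 3, 3, 3, 2, 0, -4, -4

3 11 2 -7 → max 11
11 2 -7 3 → max 11
2 -7 3 2 → max 3
-7 3 2 0 → max 3
3 2 0 -7 → max 3
2 0 -7 -7 → max 2
0 -7 -7 -4 → max 0
-7 -7 -4 -8 → max -4
-7 -4 -8 -8 → max -4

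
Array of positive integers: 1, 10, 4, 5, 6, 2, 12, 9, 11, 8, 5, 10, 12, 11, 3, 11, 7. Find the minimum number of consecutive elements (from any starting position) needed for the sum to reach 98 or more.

add 1: running sum 1 < 98
add 10: running sum 11 < 98
add 4: running sum 15 < 98
add 5: running sum 20 < 98
add 6: running sum 26 < 98
add 2: running sum 28 < 98
add 12: running sum 40 < 98
add 9: running sum 49 < 98
add 11: running sum 60 < 98
add 8: running sum 68 < 98
add 5: running sum 73 < 98
add 10: running sum 83 < 98
add 12: running sum 95 < 98
add 11: shortest ending here [10, 4, 5, 6, 2, 12, 9, 11, 8, 5, 10, 12, 11] sum 105, len 13
add 3: shortest ending here [4, 5, 6, 2, 12, 9, 11, 8, 5, 10, 12, 11, 3] sum 98, len 13
add 11: shortest ending here [6, 2, 12, 9, 11, 8, 5, 10, 12, 11, 3, 11] sum 100, len 12
add 7: shortest ending here [12, 9, 11, 8, 5, 10, 12, 11, 3, 11, 7] sum 99, len 11
Shortest qualifying length: 11.

11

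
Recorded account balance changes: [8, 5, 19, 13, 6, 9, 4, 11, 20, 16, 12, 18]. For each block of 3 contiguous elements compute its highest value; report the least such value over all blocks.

9

[8, 5, 19] → max 19
[5, 19, 13] → max 19
[19, 13, 6] → max 19
[13, 6, 9] → max 13
[6, 9, 4] → max 9
[9, 4, 11] → max 11
[4, 11, 20] → max 20
[11, 20, 16] → max 20
[20, 16, 12] → max 20
[16, 12, 18] → max 18
Least of these is 9.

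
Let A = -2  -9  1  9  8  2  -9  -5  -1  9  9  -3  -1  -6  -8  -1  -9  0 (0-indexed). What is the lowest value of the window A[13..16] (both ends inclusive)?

Elements at indices 13..16: -6, -8, -1, -9
min(-6, -8, -1, -9) = -9

-9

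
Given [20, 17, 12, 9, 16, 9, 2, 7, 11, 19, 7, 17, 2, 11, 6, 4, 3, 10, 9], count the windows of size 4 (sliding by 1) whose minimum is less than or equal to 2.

8

(20, 17, 12, 9) → min 9
(17, 12, 9, 16) → min 9
(12, 9, 16, 9) → min 9
(9, 16, 9, 2) → min 2  ≤ 2 ✓
(16, 9, 2, 7) → min 2  ≤ 2 ✓
(9, 2, 7, 11) → min 2  ≤ 2 ✓
(2, 7, 11, 19) → min 2  ≤ 2 ✓
(7, 11, 19, 7) → min 7
(11, 19, 7, 17) → min 7
(19, 7, 17, 2) → min 2  ≤ 2 ✓
(7, 17, 2, 11) → min 2  ≤ 2 ✓
(17, 2, 11, 6) → min 2  ≤ 2 ✓
(2, 11, 6, 4) → min 2  ≤ 2 ✓
(11, 6, 4, 3) → min 3
(6, 4, 3, 10) → min 3
(4, 3, 10, 9) → min 3
8 windows satisfy the condition.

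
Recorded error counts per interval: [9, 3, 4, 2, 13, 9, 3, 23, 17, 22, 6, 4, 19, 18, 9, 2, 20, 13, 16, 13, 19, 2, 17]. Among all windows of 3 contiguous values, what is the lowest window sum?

(9, 3, 4) → sum 16
(3, 4, 2) → sum 9
(4, 2, 13) → sum 19
(2, 13, 9) → sum 24
(13, 9, 3) → sum 25
(9, 3, 23) → sum 35
(3, 23, 17) → sum 43
(23, 17, 22) → sum 62
(17, 22, 6) → sum 45
(22, 6, 4) → sum 32
(6, 4, 19) → sum 29
(4, 19, 18) → sum 41
(19, 18, 9) → sum 46
(18, 9, 2) → sum 29
(9, 2, 20) → sum 31
(2, 20, 13) → sum 35
(20, 13, 16) → sum 49
(13, 16, 13) → sum 42
(16, 13, 19) → sum 48
(13, 19, 2) → sum 34
(19, 2, 17) → sum 38
Lowest of these is 9.

9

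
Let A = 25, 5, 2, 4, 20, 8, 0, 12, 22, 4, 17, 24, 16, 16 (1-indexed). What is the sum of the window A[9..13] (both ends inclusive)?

Elements at indices 9..13: 22, 4, 17, 24, 16
sum(22, 4, 17, 24, 16) = 83

83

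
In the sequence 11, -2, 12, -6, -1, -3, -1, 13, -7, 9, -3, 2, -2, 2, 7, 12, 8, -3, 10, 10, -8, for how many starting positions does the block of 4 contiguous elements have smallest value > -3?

3

[11, -2, 12, -6] → min -6
[-2, 12, -6, -1] → min -6
[12, -6, -1, -3] → min -6
[-6, -1, -3, -1] → min -6
[-1, -3, -1, 13] → min -3
[-3, -1, 13, -7] → min -7
[-1, 13, -7, 9] → min -7
[13, -7, 9, -3] → min -7
[-7, 9, -3, 2] → min -7
[9, -3, 2, -2] → min -3
[-3, 2, -2, 2] → min -3
[2, -2, 2, 7] → min -2  > -3 ✓
[-2, 2, 7, 12] → min -2  > -3 ✓
[2, 7, 12, 8] → min 2  > -3 ✓
[7, 12, 8, -3] → min -3
[12, 8, -3, 10] → min -3
[8, -3, 10, 10] → min -3
[-3, 10, 10, -8] → min -8
3 windows satisfy the condition.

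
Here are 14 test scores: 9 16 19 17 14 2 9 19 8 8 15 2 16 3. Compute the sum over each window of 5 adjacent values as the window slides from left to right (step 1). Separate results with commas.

Sliding a size-5 window across the 14 values:
(9, 16, 19, 17, 14) → sum 75
(16, 19, 17, 14, 2) → sum 68
(19, 17, 14, 2, 9) → sum 61
(17, 14, 2, 9, 19) → sum 61
(14, 2, 9, 19, 8) → sum 52
(2, 9, 19, 8, 8) → sum 46
(9, 19, 8, 8, 15) → sum 59
(19, 8, 8, 15, 2) → sum 52
(8, 8, 15, 2, 16) → sum 49
(8, 15, 2, 16, 3) → sum 44

75, 68, 61, 61, 52, 46, 59, 52, 49, 44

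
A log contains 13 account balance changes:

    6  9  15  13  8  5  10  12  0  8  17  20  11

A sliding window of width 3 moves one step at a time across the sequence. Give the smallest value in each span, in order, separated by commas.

6 9 15 → min 6
9 15 13 → min 9
15 13 8 → min 8
13 8 5 → min 5
8 5 10 → min 5
5 10 12 → min 5
10 12 0 → min 0
12 0 8 → min 0
0 8 17 → min 0
8 17 20 → min 8
17 20 11 → min 11

6, 9, 8, 5, 5, 5, 0, 0, 0, 8, 11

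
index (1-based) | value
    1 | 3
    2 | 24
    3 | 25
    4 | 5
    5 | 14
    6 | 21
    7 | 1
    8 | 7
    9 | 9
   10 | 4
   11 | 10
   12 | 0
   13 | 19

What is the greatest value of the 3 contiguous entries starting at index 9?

Elements at indices 9..11: 9, 4, 10
max(9, 4, 10) = 10

10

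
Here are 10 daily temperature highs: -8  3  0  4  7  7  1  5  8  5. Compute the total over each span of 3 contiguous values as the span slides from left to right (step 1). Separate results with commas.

-5, 7, 11, 18, 15, 13, 14, 18

(-8, 3, 0) → sum -5
(3, 0, 4) → sum 7
(0, 4, 7) → sum 11
(4, 7, 7) → sum 18
(7, 7, 1) → sum 15
(7, 1, 5) → sum 13
(1, 5, 8) → sum 14
(5, 8, 5) → sum 18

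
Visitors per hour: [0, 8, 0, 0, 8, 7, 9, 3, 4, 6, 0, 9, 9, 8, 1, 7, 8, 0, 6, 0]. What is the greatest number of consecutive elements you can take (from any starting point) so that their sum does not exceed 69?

13

Extend to the right; shrink from the left whenever the sum exceeds 69:
[0] sum 0 len 1
[0, 8] sum 8 len 2
[0, 8, 0] sum 8 len 3
[0, 8, 0, 0] sum 8 len 4
[0, 8, 0, 0, 8] sum 16 len 5
[0, 8, 0, 0, 8, 7] sum 23 len 6
[0, 8, 0, 0, 8, 7, 9] sum 32 len 7
[0, 8, 0, 0, 8, 7, 9, 3] sum 35 len 8
[0, 8, 0, 0, 8, 7, 9, 3, 4] sum 39 len 9
[0, 8, 0, 0, 8, 7, 9, 3, 4, 6] sum 45 len 10
[0, 8, 0, 0, 8, 7, 9, 3, 4, 6, 0] sum 45 len 11
[0, 8, 0, 0, 8, 7, 9, 3, 4, 6, 0, 9] sum 54 len 12
[0, 8, 0, 0, 8, 7, 9, 3, 4, 6, 0, 9, 9] sum 63 len 13
[0, 0, 8, 7, 9, 3, 4, 6, 0, 9, 9, 8] sum 63 len 12
[0, 0, 8, 7, 9, 3, 4, 6, 0, 9, 9, 8, 1] sum 64 len 13
[7, 9, 3, 4, 6, 0, 9, 9, 8, 1, 7] sum 63 len 11
[9, 3, 4, 6, 0, 9, 9, 8, 1, 7, 8] sum 64 len 11
[9, 3, 4, 6, 0, 9, 9, 8, 1, 7, 8, 0] sum 64 len 12
[3, 4, 6, 0, 9, 9, 8, 1, 7, 8, 0, 6] sum 61 len 12
[3, 4, 6, 0, 9, 9, 8, 1, 7, 8, 0, 6, 0] sum 61 len 13
Longest length seen: 13.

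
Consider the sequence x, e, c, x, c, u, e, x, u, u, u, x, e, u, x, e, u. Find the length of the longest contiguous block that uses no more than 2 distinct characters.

5

add x: window [x] (1 distinct), len 1
add e: window [x, e] (2 distinct), len 2
add c: window [e, c] (2 distinct), len 2
add x: window [c, x] (2 distinct), len 2
add c: window [c, x, c] (2 distinct), len 3
add u: window [c, u] (2 distinct), len 2
add e: window [u, e] (2 distinct), len 2
add x: window [e, x] (2 distinct), len 2
add u: window [x, u] (2 distinct), len 2
add u: window [x, u, u] (2 distinct), len 3
add u: window [x, u, u, u] (2 distinct), len 4
add x: window [x, u, u, u, x] (2 distinct), len 5
add e: window [x, e] (2 distinct), len 2
add u: window [e, u] (2 distinct), len 2
add x: window [u, x] (2 distinct), len 2
add e: window [x, e] (2 distinct), len 2
add u: window [e, u] (2 distinct), len 2
Longest length with ≤2 distinct: 5.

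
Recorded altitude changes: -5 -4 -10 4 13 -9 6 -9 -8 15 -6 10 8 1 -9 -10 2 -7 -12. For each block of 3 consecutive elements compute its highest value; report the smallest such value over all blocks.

-5 -4 -10 → max -4
-4 -10 4 → max 4
-10 4 13 → max 13
4 13 -9 → max 13
13 -9 6 → max 13
-9 6 -9 → max 6
6 -9 -8 → max 6
-9 -8 15 → max 15
-8 15 -6 → max 15
15 -6 10 → max 15
-6 10 8 → max 10
10 8 1 → max 10
8 1 -9 → max 8
1 -9 -10 → max 1
-9 -10 2 → max 2
-10 2 -7 → max 2
2 -7 -12 → max 2
Smallest of these is -4.

-4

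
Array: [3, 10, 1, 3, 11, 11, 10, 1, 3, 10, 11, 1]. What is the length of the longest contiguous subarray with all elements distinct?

[3] len 1
[3, 10] len 2
[3, 10, 1] len 3
[10, 1, 3] len 3
[10, 1, 3, 11] len 4
[11] len 1
[11, 10] len 2
[11, 10, 1] len 3
[11, 10, 1, 3] len 4
[1, 3, 10] len 3
[1, 3, 10, 11] len 4
[3, 10, 11, 1] len 4
Longest all-distinct length: 4.

4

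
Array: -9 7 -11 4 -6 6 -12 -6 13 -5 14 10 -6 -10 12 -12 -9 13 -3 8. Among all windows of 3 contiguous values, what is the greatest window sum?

-9 7 -11 → sum -13
7 -11 4 → sum 0
-11 4 -6 → sum -13
4 -6 6 → sum 4
-6 6 -12 → sum -12
6 -12 -6 → sum -12
-12 -6 13 → sum -5
-6 13 -5 → sum 2
13 -5 14 → sum 22
-5 14 10 → sum 19
14 10 -6 → sum 18
10 -6 -10 → sum -6
-6 -10 12 → sum -4
-10 12 -12 → sum -10
12 -12 -9 → sum -9
-12 -9 13 → sum -8
-9 13 -3 → sum 1
13 -3 8 → sum 18
Greatest of these is 22.

22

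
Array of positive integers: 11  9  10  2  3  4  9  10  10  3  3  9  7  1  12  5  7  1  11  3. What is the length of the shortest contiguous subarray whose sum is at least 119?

19

add 11: running sum 11 < 119
add 9: running sum 20 < 119
add 10: running sum 30 < 119
add 2: running sum 32 < 119
add 3: running sum 35 < 119
add 4: running sum 39 < 119
add 9: running sum 48 < 119
add 10: running sum 58 < 119
add 10: running sum 68 < 119
add 3: running sum 71 < 119
add 3: running sum 74 < 119
add 9: running sum 83 < 119
add 7: running sum 90 < 119
add 1: running sum 91 < 119
add 12: running sum 103 < 119
add 5: running sum 108 < 119
add 7: running sum 115 < 119
add 1: running sum 116 < 119
end 18: [11, 9, 10, 2, 3, 4, 9, 10, 10, 3, 3, 9, 7, 1, 12, 5, 7, 1, 11] sum 127, len 19
end 19: [9, 10, 2, 3, 4, 9, 10, 10, 3, 3, 9, 7, 1, 12, 5, 7, 1, 11, 3] sum 119, len 19
Shortest qualifying length: 19.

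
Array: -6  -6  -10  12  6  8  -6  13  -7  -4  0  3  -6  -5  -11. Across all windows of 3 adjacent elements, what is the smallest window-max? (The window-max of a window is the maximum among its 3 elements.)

-6

Each size-3 window and its max:
[-6, -6, -10] → max -6
[-6, -10, 12] → max 12
[-10, 12, 6] → max 12
[12, 6, 8] → max 12
[6, 8, -6] → max 8
[8, -6, 13] → max 13
[-6, 13, -7] → max 13
[13, -7, -4] → max 13
[-7, -4, 0] → max 0
[-4, 0, 3] → max 3
[0, 3, -6] → max 3
[3, -6, -5] → max 3
[-6, -5, -11] → max -5
Smallest of these is -6.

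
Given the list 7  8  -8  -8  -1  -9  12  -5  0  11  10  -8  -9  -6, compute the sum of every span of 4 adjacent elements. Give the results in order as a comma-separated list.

-1, -9, -26, -6, -3, -2, 18, 16, 13, 4, -13

7 8 -8 -8 → sum -1
8 -8 -8 -1 → sum -9
-8 -8 -1 -9 → sum -26
-8 -1 -9 12 → sum -6
-1 -9 12 -5 → sum -3
-9 12 -5 0 → sum -2
12 -5 0 11 → sum 18
-5 0 11 10 → sum 16
0 11 10 -8 → sum 13
11 10 -8 -9 → sum 4
10 -8 -9 -6 → sum -13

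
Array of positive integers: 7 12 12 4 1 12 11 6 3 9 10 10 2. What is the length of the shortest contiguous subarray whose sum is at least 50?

add 7: running sum 7 < 50
add 12: running sum 19 < 50
add 12: running sum 31 < 50
add 4: running sum 35 < 50
add 1: running sum 36 < 50
add 12: running sum 48 < 50
add 11: shortest ending here [12, 12, 4, 1, 12, 11] sum 52, len 6
add 6: shortest ending here [12, 12, 4, 1, 12, 11, 6] sum 58, len 7
add 3: shortest ending here [12, 12, 4, 1, 12, 11, 6, 3] sum 61, len 8
add 9: shortest ending here [12, 4, 1, 12, 11, 6, 3, 9] sum 58, len 8
add 10: shortest ending here [12, 11, 6, 3, 9, 10] sum 51, len 6
add 10: shortest ending here [12, 11, 6, 3, 9, 10, 10] sum 61, len 7
add 2: shortest ending here [11, 6, 3, 9, 10, 10, 2] sum 51, len 7
Shortest qualifying length: 6.

6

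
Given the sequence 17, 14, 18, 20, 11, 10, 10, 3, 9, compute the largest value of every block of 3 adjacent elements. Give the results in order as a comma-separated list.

18, 20, 20, 20, 11, 10, 10

[17, 14, 18] → max 18
[14, 18, 20] → max 20
[18, 20, 11] → max 20
[20, 11, 10] → max 20
[11, 10, 10] → max 11
[10, 10, 3] → max 10
[10, 3, 9] → max 10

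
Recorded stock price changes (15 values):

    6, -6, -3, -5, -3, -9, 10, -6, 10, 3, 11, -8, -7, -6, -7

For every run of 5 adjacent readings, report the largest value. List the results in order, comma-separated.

6 -6 -3 -5 -3 → max 6
-6 -3 -5 -3 -9 → max -3
-3 -5 -3 -9 10 → max 10
-5 -3 -9 10 -6 → max 10
-3 -9 10 -6 10 → max 10
-9 10 -6 10 3 → max 10
10 -6 10 3 11 → max 11
-6 10 3 11 -8 → max 11
10 3 11 -8 -7 → max 11
3 11 -8 -7 -6 → max 11
11 -8 -7 -6 -7 → max 11

6, -3, 10, 10, 10, 10, 11, 11, 11, 11, 11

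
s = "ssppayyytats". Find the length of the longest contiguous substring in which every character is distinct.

[s] len 1
[s] len 1
[s, p] len 2
[p] len 1
[p, a] len 2
[p, a, y] len 3
[y] len 1
[y] len 1
[y, t] len 2
[y, t, a] len 3
[a, t] len 2
[a, t, s] len 3
Longest all-distinct length: 3.

3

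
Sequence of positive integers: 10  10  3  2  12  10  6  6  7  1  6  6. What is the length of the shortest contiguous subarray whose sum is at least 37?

add 10: running sum 10 < 37
add 10: running sum 20 < 37
add 3: running sum 23 < 37
add 2: running sum 25 < 37
add 12: shortest ending here [10, 10, 3, 2, 12] sum 37, len 5
add 10: shortest ending here [10, 3, 2, 12, 10] sum 37, len 5
add 6: shortest ending here [10, 3, 2, 12, 10, 6] sum 43, len 6
add 6: shortest ending here [3, 2, 12, 10, 6, 6] sum 39, len 6
add 7: shortest ending here [12, 10, 6, 6, 7] sum 41, len 5
add 1: shortest ending here [12, 10, 6, 6, 7, 1] sum 42, len 6
add 6: shortest ending here [12, 10, 6, 6, 7, 1, 6] sum 48, len 7
add 6: shortest ending here [10, 6, 6, 7, 1, 6, 6] sum 42, len 7
Shortest qualifying length: 5.

5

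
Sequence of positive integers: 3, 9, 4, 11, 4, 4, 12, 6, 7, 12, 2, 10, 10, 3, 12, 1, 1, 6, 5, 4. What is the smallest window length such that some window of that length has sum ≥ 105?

14

add 3: running sum 3 < 105
add 9: running sum 12 < 105
add 4: running sum 16 < 105
add 11: running sum 27 < 105
add 4: running sum 31 < 105
add 4: running sum 35 < 105
add 12: running sum 47 < 105
add 6: running sum 53 < 105
add 7: running sum 60 < 105
add 12: running sum 72 < 105
add 2: running sum 74 < 105
add 10: running sum 84 < 105
add 10: running sum 94 < 105
add 3: running sum 97 < 105
add 12: shortest ending here [9, 4, 11, 4, 4, 12, 6, 7, 12, 2, 10, 10, 3, 12] sum 106, len 14
add 1: shortest ending here [9, 4, 11, 4, 4, 12, 6, 7, 12, 2, 10, 10, 3, 12, 1] sum 107, len 15
add 1: shortest ending here [9, 4, 11, 4, 4, 12, 6, 7, 12, 2, 10, 10, 3, 12, 1, 1] sum 108, len 16
add 6: shortest ending here [4, 11, 4, 4, 12, 6, 7, 12, 2, 10, 10, 3, 12, 1, 1, 6] sum 105, len 16
add 5: shortest ending here [11, 4, 4, 12, 6, 7, 12, 2, 10, 10, 3, 12, 1, 1, 6, 5] sum 106, len 16
add 4: shortest ending here [11, 4, 4, 12, 6, 7, 12, 2, 10, 10, 3, 12, 1, 1, 6, 5, 4] sum 110, len 17
Shortest qualifying length: 14.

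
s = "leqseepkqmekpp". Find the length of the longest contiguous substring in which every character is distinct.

add l: [l] len 1
add e: [l, e] len 2
add q: [l, e, q] len 3
add s: [l, e, q, s] len 4
add e (repeat e, move left end past it): [q, s, e] len 3
add e (repeat e, move left end past it): [e] len 1
add p: [e, p] len 2
add k: [e, p, k] len 3
add q: [e, p, k, q] len 4
add m: [e, p, k, q, m] len 5
add e (repeat e, move left end past it): [p, k, q, m, e] len 5
add k (repeat k, move left end past it): [q, m, e, k] len 4
add p: [q, m, e, k, p] len 5
add p (repeat p, move left end past it): [p] len 1
Longest all-distinct length: 5.

5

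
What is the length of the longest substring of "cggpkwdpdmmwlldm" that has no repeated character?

[c] len 1
[c, g] len 2
[g] len 1
[g, p] len 2
[g, p, k] len 3
[g, p, k, w] len 4
[g, p, k, w, d] len 5
[k, w, d, p] len 4
[p, d] len 2
[p, d, m] len 3
[m] len 1
[m, w] len 2
[m, w, l] len 3
[l] len 1
[l, d] len 2
[l, d, m] len 3
Longest all-distinct length: 5.

5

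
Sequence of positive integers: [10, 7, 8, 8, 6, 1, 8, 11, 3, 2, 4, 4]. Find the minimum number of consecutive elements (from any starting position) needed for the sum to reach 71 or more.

12

Extend right; whenever the sum reaches 71, record the length and shrink from the left:
add 10: running sum 10 < 71
add 7: running sum 17 < 71
add 8: running sum 25 < 71
add 8: running sum 33 < 71
add 6: running sum 39 < 71
add 1: running sum 40 < 71
add 8: running sum 48 < 71
add 11: running sum 59 < 71
add 3: running sum 62 < 71
add 2: running sum 64 < 71
add 4: running sum 68 < 71
add 4: shortest ending here [10, 7, 8, 8, 6, 1, 8, 11, 3, 2, 4, 4] sum 72, len 12
Shortest qualifying length: 12.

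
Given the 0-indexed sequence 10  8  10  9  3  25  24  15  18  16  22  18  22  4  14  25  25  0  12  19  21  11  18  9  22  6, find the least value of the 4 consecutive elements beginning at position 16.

Elements at indices 16..19: 25, 0, 12, 19
min(25, 0, 12, 19) = 0

0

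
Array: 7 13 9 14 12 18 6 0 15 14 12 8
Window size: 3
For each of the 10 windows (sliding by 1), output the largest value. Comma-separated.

13, 14, 14, 18, 18, 18, 15, 15, 15, 14

(7, 13, 9) → max 13
(13, 9, 14) → max 14
(9, 14, 12) → max 14
(14, 12, 18) → max 18
(12, 18, 6) → max 18
(18, 6, 0) → max 18
(6, 0, 15) → max 15
(0, 15, 14) → max 15
(15, 14, 12) → max 15
(14, 12, 8) → max 14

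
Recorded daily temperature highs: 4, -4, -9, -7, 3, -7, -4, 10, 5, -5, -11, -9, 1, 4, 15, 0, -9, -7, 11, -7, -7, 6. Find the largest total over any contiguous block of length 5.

11

(4, -4, -9, -7, 3) → sum -13
(-4, -9, -7, 3, -7) → sum -24
(-9, -7, 3, -7, -4) → sum -24
(-7, 3, -7, -4, 10) → sum -5
(3, -7, -4, 10, 5) → sum 7
(-7, -4, 10, 5, -5) → sum -1
(-4, 10, 5, -5, -11) → sum -5
(10, 5, -5, -11, -9) → sum -10
(5, -5, -11, -9, 1) → sum -19
(-5, -11, -9, 1, 4) → sum -20
(-11, -9, 1, 4, 15) → sum 0
(-9, 1, 4, 15, 0) → sum 11
(1, 4, 15, 0, -9) → sum 11
(4, 15, 0, -9, -7) → sum 3
(15, 0, -9, -7, 11) → sum 10
(0, -9, -7, 11, -7) → sum -12
(-9, -7, 11, -7, -7) → sum -19
(-7, 11, -7, -7, 6) → sum -4
Largest of these is 11.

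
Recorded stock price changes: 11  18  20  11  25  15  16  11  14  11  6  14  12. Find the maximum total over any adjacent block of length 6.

105

11 18 20 11 25 15 → sum 100
18 20 11 25 15 16 → sum 105
20 11 25 15 16 11 → sum 98
11 25 15 16 11 14 → sum 92
25 15 16 11 14 11 → sum 92
15 16 11 14 11 6 → sum 73
16 11 14 11 6 14 → sum 72
11 14 11 6 14 12 → sum 68
Maximum of these is 105.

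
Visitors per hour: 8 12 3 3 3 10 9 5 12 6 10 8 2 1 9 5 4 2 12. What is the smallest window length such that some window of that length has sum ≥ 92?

14

Extend right; whenever the sum reaches 92, record the length and shrink from the left:
add 8: running sum 8 < 92
add 12: running sum 20 < 92
add 3: running sum 23 < 92
add 3: running sum 26 < 92
add 3: running sum 29 < 92
add 10: running sum 39 < 92
add 9: running sum 48 < 92
add 5: running sum 53 < 92
add 12: running sum 65 < 92
add 6: running sum 71 < 92
add 10: running sum 81 < 92
add 8: running sum 89 < 92
add 2: running sum 91 < 92
add 1: shortest ending here [8, 12, 3, 3, 3, 10, 9, 5, 12, 6, 10, 8, 2, 1] sum 92, len 14
add 9: shortest ending here [12, 3, 3, 3, 10, 9, 5, 12, 6, 10, 8, 2, 1, 9] sum 93, len 14
add 5: shortest ending here [12, 3, 3, 3, 10, 9, 5, 12, 6, 10, 8, 2, 1, 9, 5] sum 98, len 15
add 4: shortest ending here [12, 3, 3, 3, 10, 9, 5, 12, 6, 10, 8, 2, 1, 9, 5, 4] sum 102, len 16
add 2: shortest ending here [3, 3, 3, 10, 9, 5, 12, 6, 10, 8, 2, 1, 9, 5, 4, 2] sum 92, len 16
add 12: shortest ending here [10, 9, 5, 12, 6, 10, 8, 2, 1, 9, 5, 4, 2, 12] sum 95, len 14
Shortest qualifying length: 14.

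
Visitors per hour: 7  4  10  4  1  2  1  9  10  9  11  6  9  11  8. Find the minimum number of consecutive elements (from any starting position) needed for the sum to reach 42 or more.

add 7: running sum 7 < 42
add 4: running sum 11 < 42
add 10: running sum 21 < 42
add 4: running sum 25 < 42
add 1: running sum 26 < 42
add 2: running sum 28 < 42
add 1: running sum 29 < 42
add 9: running sum 38 < 42
add 10: shortest ending here [7, 4, 10, 4, 1, 2, 1, 9, 10] sum 48, len 9
add 9: shortest ending here [10, 4, 1, 2, 1, 9, 10, 9] sum 46, len 8
add 11: shortest ending here [2, 1, 9, 10, 9, 11] sum 42, len 6
add 6: shortest ending here [9, 10, 9, 11, 6] sum 45, len 5
add 9: shortest ending here [10, 9, 11, 6, 9] sum 45, len 5
add 11: shortest ending here [9, 11, 6, 9, 11] sum 46, len 5
add 8: shortest ending here [11, 6, 9, 11, 8] sum 45, len 5
Shortest qualifying length: 5.

5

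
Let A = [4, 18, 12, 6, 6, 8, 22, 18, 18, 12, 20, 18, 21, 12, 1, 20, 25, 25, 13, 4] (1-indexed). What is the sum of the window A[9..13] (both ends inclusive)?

Elements at indices 9..13: 18, 12, 20, 18, 21
sum(18, 12, 20, 18, 21) = 89

89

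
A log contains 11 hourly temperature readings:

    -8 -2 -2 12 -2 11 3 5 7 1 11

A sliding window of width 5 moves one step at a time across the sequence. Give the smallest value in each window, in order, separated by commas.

-8, -2, -2, -2, -2, 1, 1

[-8, -2, -2, 12, -2] → min -8
[-2, -2, 12, -2, 11] → min -2
[-2, 12, -2, 11, 3] → min -2
[12, -2, 11, 3, 5] → min -2
[-2, 11, 3, 5, 7] → min -2
[11, 3, 5, 7, 1] → min 1
[3, 5, 7, 1, 11] → min 1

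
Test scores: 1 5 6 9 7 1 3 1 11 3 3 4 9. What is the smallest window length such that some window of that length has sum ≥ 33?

7

add 1: running sum 1 < 33
add 5: running sum 6 < 33
add 6: running sum 12 < 33
add 9: running sum 21 < 33
add 7: running sum 28 < 33
add 1: running sum 29 < 33
add 3: running sum 32 < 33
end 7: [1, 5, 6, 9, 7, 1, 3, 1] sum 33, len 8
end 8: [6, 9, 7, 1, 3, 1, 11] sum 38, len 7
end 9: [9, 7, 1, 3, 1, 11, 3] sum 35, len 7
end 10: [9, 7, 1, 3, 1, 11, 3, 3] sum 38, len 8
end 11: [7, 1, 3, 1, 11, 3, 3, 4] sum 33, len 8
end 12: [3, 1, 11, 3, 3, 4, 9] sum 34, len 7
Shortest qualifying length: 7.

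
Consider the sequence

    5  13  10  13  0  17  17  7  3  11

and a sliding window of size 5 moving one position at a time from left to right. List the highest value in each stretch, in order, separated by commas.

13, 17, 17, 17, 17, 17

(5, 13, 10, 13, 0) → max 13
(13, 10, 13, 0, 17) → max 17
(10, 13, 0, 17, 17) → max 17
(13, 0, 17, 17, 7) → max 17
(0, 17, 17, 7, 3) → max 17
(17, 17, 7, 3, 11) → max 17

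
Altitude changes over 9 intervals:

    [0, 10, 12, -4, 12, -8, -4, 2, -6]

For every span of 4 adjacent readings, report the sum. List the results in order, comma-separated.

18, 30, 12, -4, 2, -16

0 10 12 -4 → sum 18
10 12 -4 12 → sum 30
12 -4 12 -8 → sum 12
-4 12 -8 -4 → sum -4
12 -8 -4 2 → sum 2
-8 -4 2 -6 → sum -16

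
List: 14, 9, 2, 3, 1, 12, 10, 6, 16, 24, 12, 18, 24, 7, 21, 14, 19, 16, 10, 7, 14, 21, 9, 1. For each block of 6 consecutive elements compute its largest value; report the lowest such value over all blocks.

12

14 9 2 3 1 12 → max 14
9 2 3 1 12 10 → max 12
2 3 1 12 10 6 → max 12
3 1 12 10 6 16 → max 16
1 12 10 6 16 24 → max 24
12 10 6 16 24 12 → max 24
10 6 16 24 12 18 → max 24
6 16 24 12 18 24 → max 24
16 24 12 18 24 7 → max 24
24 12 18 24 7 21 → max 24
12 18 24 7 21 14 → max 24
18 24 7 21 14 19 → max 24
24 7 21 14 19 16 → max 24
7 21 14 19 16 10 → max 21
21 14 19 16 10 7 → max 21
14 19 16 10 7 14 → max 19
19 16 10 7 14 21 → max 21
16 10 7 14 21 9 → max 21
10 7 14 21 9 1 → max 21
Lowest of these is 12.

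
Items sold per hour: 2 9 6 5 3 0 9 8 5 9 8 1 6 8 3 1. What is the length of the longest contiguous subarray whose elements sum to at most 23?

→ 2: sum 2, len 1
→ 9: sum 11, len 2
→ 6: sum 17, len 3
→ 5: sum 22, len 4
→ 3 (dropped 2): sum 23, len 4
→ 0: sum 23, len 5
→ 9 (dropped 9): sum 23, len 5
→ 8 (dropped 6, 5): sum 20, len 4
→ 5 (dropped 3): sum 22, len 4
→ 9 (dropped 0, 9): sum 22, len 3
→ 8 (dropped 8): sum 22, len 3
→ 1: sum 23, len 4
→ 6 (dropped 5, 9): sum 15, len 3
→ 8: sum 23, len 4
→ 3 (dropped 8): sum 18, len 4
→ 1: sum 19, len 5
Longest length seen: 5.

5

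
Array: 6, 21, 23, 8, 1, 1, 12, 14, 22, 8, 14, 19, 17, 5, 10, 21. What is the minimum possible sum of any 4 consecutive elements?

(6, 21, 23, 8) → sum 58
(21, 23, 8, 1) → sum 53
(23, 8, 1, 1) → sum 33
(8, 1, 1, 12) → sum 22
(1, 1, 12, 14) → sum 28
(1, 12, 14, 22) → sum 49
(12, 14, 22, 8) → sum 56
(14, 22, 8, 14) → sum 58
(22, 8, 14, 19) → sum 63
(8, 14, 19, 17) → sum 58
(14, 19, 17, 5) → sum 55
(19, 17, 5, 10) → sum 51
(17, 5, 10, 21) → sum 53
Minimum of these is 22.

22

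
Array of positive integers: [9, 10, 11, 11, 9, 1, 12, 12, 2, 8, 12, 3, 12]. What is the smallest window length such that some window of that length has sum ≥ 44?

5

add 9: running sum 9 < 44
add 10: running sum 19 < 44
add 11: running sum 30 < 44
add 11: running sum 41 < 44
end 4: [9, 10, 11, 11, 9] sum 50, len 5
end 5: [9, 10, 11, 11, 9, 1] sum 51, len 6
end 6: [11, 11, 9, 1, 12] sum 44, len 5
end 7: [11, 9, 1, 12, 12] sum 45, len 5
end 8: [11, 9, 1, 12, 12, 2] sum 47, len 6
end 9: [9, 1, 12, 12, 2, 8] sum 44, len 6
end 10: [12, 12, 2, 8, 12] sum 46, len 5
end 11: [12, 12, 2, 8, 12, 3] sum 49, len 6
end 12: [12, 2, 8, 12, 3, 12] sum 49, len 6
Shortest qualifying length: 5.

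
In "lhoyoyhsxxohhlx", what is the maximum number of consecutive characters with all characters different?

5

add l: [l] len 1
add h: [l, h] len 2
add o: [l, h, o] len 3
add y: [l, h, o, y] len 4
add o (repeat o, move left end past it): [y, o] len 2
add y (repeat y, move left end past it): [o, y] len 2
add h: [o, y, h] len 3
add s: [o, y, h, s] len 4
add x: [o, y, h, s, x] len 5
add x (repeat x, move left end past it): [x] len 1
add o: [x, o] len 2
add h: [x, o, h] len 3
add h (repeat h, move left end past it): [h] len 1
add l: [h, l] len 2
add x: [h, l, x] len 3
Longest all-distinct length: 5.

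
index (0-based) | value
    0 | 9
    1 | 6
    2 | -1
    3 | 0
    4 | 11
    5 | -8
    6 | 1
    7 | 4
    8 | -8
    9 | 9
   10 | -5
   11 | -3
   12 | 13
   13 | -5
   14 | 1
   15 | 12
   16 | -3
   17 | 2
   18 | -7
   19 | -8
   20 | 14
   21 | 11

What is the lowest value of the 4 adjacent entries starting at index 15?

Elements at indices 15..18: 12, -3, 2, -7
min(12, -3, 2, -7) = -7

-7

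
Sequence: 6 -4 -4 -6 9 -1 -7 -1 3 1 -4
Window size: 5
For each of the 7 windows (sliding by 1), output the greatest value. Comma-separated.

9, 9, 9, 9, 9, 3, 3

6 -4 -4 -6 9 → max 9
-4 -4 -6 9 -1 → max 9
-4 -6 9 -1 -7 → max 9
-6 9 -1 -7 -1 → max 9
9 -1 -7 -1 3 → max 9
-1 -7 -1 3 1 → max 3
-7 -1 3 1 -4 → max 3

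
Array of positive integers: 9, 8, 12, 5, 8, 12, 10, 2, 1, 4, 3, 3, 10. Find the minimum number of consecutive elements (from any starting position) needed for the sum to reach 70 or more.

10

add 9: running sum 9 < 70
add 8: running sum 17 < 70
add 12: running sum 29 < 70
add 5: running sum 34 < 70
add 8: running sum 42 < 70
add 12: running sum 54 < 70
add 10: running sum 64 < 70
add 2: running sum 66 < 70
add 1: running sum 67 < 70
add 4: shortest ending here [9, 8, 12, 5, 8, 12, 10, 2, 1, 4] sum 71, len 10
add 3: shortest ending here [9, 8, 12, 5, 8, 12, 10, 2, 1, 4, 3] sum 74, len 11
add 3: shortest ending here [9, 8, 12, 5, 8, 12, 10, 2, 1, 4, 3, 3] sum 77, len 12
add 10: shortest ending here [12, 5, 8, 12, 10, 2, 1, 4, 3, 3, 10] sum 70, len 11
Shortest qualifying length: 10.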